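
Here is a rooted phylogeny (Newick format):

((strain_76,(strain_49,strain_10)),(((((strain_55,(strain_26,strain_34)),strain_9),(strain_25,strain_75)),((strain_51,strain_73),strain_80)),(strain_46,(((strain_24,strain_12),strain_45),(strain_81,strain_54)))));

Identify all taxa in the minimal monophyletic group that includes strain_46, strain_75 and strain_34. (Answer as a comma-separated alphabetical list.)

strain_12, strain_24, strain_25, strain_26, strain_34, strain_45, strain_46, strain_51, strain_54, strain_55, strain_73, strain_75, strain_80, strain_81, strain_9

Tracing strain_46: it sits inside (strain_46,(((strain_24,strain_12),strain_45),(strain_81,strain_54))).
Tracing strain_75: it sits inside (strain_25,strain_75).
Tracing strain_34: it sits inside (strain_26,strain_34).
The smallest clade enclosing all 3 is (((((strain_55,(strain_26,strain_34)),strain_9),(strain_25,strain_75)),((strain_51,strain_73),strain_80)),(strain_46,(((strain_24,strain_12),strain_45),(strain_81,strain_54)))); the answer is its 15 terminal taxa in alphabetical order.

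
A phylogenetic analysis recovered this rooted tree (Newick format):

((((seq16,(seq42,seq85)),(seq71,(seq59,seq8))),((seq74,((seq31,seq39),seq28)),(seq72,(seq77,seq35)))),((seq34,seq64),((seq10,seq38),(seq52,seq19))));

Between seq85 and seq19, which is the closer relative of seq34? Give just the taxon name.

The MRCA of seq34 and seq19 subtends ((seq34,seq64),((seq10,seq38),(seq52,seq19))) (6 taxa).
The MRCA of seq34 and seq85 is the root, subtending the entire tree (19 taxa).
The first is nested inside the second, so seq34 shares a more recent common ancestor with seq19.

seq19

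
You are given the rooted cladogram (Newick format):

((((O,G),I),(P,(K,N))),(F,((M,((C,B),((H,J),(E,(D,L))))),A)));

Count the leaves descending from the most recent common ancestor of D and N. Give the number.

The MRCA of D and N is the root, so the clade is the entire tree.
That clade contains 16 terminal taxa: A, B, C, D, E, F, G, H, I, J, K, L, M, N, O, P.

16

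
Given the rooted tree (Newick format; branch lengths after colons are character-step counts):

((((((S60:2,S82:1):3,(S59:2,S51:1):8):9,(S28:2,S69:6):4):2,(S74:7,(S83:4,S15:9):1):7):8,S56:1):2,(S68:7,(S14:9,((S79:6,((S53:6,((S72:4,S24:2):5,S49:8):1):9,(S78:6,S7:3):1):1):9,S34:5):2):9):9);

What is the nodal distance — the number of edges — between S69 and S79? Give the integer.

10

The MRCA of S69 and S79 is the root of the tree.
From S69 up to that node: 5 branches. From S79 up to the same node: 5 branches. Total: 5 + 5 = 10.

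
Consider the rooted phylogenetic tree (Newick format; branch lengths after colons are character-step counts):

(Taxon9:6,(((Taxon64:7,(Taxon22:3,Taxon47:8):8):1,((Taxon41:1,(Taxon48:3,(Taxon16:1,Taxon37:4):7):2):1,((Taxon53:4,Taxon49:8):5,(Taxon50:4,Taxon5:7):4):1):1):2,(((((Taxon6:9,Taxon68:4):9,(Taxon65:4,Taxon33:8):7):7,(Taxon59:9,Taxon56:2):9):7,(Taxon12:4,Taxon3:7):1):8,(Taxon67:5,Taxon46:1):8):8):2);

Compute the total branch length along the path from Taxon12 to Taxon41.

26

The path runs Taxon12 → … → MRCA → … → Taxon41; the MRCA is the node subtending (((Taxon64,(Taxon22,Taxon47)),((Taxon41,(Taxon48,(Taxon16,Taxon37))),((Taxon53,Taxon49),(Taxon50,Taxon5)))),(((((Taxon6,Taxon68),(Taxon65,Taxon33)),(Taxon59,Taxon56)),(Taxon12,Taxon3)),(Taxon67,Taxon46))).
Branch lengths along that path: 4 + 1 + 8 + 8 + 2 + 1 + 1 + 1 = 26.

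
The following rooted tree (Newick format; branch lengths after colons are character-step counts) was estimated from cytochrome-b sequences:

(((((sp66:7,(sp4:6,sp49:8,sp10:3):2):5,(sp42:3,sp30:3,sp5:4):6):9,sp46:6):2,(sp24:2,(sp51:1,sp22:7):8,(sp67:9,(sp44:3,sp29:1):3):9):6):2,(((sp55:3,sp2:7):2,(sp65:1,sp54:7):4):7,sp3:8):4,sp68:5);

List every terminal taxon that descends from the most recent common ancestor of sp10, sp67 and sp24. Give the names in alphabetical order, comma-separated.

sp10, sp22, sp24, sp29, sp30, sp4, sp42, sp44, sp46, sp49, sp5, sp51, sp66, sp67

Tracing sp10: it sits inside (sp4,sp49,sp10).
Tracing sp67: it sits inside (sp67,(sp44,sp29)).
Tracing sp24: it sits inside (sp24,(sp51,sp22),(sp67,(sp44,sp29))).
The smallest clade enclosing all 3 is ((((sp66,(sp4,sp49,sp10)),(sp42,sp30,sp5)),sp46),(sp24,(sp51,sp22),(sp67,(sp44,sp29)))); the answer is its 14 terminal taxa in alphabetical order.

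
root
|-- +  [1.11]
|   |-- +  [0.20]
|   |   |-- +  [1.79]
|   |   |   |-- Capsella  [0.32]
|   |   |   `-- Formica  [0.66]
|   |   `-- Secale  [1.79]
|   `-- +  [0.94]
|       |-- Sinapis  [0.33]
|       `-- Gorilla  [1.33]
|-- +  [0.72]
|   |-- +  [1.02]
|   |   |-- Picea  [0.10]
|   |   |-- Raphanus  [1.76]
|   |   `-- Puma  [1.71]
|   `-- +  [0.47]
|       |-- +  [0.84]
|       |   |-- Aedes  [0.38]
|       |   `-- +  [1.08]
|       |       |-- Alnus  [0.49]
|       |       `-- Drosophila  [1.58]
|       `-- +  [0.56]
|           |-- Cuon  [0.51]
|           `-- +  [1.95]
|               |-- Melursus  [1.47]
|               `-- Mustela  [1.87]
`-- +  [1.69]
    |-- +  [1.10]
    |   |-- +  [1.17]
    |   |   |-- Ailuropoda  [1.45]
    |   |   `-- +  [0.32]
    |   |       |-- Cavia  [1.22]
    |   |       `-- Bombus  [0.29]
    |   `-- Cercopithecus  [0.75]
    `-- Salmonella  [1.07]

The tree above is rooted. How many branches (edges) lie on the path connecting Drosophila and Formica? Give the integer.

The MRCA of Drosophila and Formica is the root of the tree.
From Drosophila up to that node: 5 branches. From Formica up to the same node: 4 branches. Total: 5 + 4 = 9.

9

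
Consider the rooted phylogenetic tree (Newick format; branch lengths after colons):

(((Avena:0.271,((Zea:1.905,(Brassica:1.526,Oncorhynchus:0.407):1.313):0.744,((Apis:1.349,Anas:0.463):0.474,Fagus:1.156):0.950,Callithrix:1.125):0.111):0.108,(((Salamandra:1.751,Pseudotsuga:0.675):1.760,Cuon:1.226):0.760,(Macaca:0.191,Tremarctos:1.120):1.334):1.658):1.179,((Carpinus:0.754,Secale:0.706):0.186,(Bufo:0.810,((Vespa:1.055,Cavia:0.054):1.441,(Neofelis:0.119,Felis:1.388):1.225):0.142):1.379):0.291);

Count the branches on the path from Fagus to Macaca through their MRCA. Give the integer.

The MRCA of Fagus and Macaca is the node subtending ((Avena,((Zea,(Brassica,Oncorhynchus)),((Apis,Anas),Fagus),Callithrix)),(((Salamandra,Pseudotsuga),Cuon),(Macaca,Tremarctos))).
From Fagus up to that node: 4 branches. From Macaca up to the same node: 3 branches. Total: 4 + 3 = 7.

7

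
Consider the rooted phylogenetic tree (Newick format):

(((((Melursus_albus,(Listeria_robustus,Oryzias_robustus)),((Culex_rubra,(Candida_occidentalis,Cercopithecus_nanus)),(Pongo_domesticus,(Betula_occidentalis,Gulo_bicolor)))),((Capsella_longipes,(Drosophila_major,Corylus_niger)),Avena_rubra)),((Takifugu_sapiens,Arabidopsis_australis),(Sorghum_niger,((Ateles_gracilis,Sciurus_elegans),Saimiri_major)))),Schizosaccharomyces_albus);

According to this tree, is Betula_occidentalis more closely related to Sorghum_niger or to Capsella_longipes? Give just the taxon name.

The MRCA of Betula_occidentalis and Capsella_longipes subtends (((Melursus_albus,(Listeria_robustus,Oryzias_robustus)),((Culex_rubra,(Candida_occidentalis,Cercopithecus_nanus)),(Pongo_domesticus,(Betula_occidentalis,Gulo_bicolor)))),((Capsella_longipes,(Drosophila_major,Corylus_niger)),Avena_rubra)) (13 taxa).
The MRCA of Betula_occidentalis and Sorghum_niger subtends ((((Melursus_albus,(Listeria_robustus,Oryzias_robustus)),((Culex_rubra,(Candida_occidentalis,Cercopithecus_nanus)),(Pongo_domesticus,(Betula_occidentalis,Gulo_bicolor)))),((Capsella_longipes,(Drosophila_major,Corylus_niger)),Avena_rubra)),((Takifugu_sapiens,Arabidopsis_australis),(Sorghum_niger,((Ateles_gracilis,Sciurus_elegans),Saimiri_major)))) (19 taxa).
The first is nested inside the second, so Betula_occidentalis shares a more recent common ancestor with Capsella_longipes.

Capsella_longipes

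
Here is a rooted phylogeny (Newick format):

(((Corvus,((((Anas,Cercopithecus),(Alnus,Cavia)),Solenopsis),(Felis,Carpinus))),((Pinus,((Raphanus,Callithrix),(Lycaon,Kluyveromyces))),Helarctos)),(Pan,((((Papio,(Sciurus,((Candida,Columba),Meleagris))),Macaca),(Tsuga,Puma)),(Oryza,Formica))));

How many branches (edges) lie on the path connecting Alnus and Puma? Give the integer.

The MRCA of Alnus and Puma is the root of the tree.
From Alnus up to that node: 7 branches. From Puma up to the same node: 5 branches. Total: 7 + 5 = 12.

12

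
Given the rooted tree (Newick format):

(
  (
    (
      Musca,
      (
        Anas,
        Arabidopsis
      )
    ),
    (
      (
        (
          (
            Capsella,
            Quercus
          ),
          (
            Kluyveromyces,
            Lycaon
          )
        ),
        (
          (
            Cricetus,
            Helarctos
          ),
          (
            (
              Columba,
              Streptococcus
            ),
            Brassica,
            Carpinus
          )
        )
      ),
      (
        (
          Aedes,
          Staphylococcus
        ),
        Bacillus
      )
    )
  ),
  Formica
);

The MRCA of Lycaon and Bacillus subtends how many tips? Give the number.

13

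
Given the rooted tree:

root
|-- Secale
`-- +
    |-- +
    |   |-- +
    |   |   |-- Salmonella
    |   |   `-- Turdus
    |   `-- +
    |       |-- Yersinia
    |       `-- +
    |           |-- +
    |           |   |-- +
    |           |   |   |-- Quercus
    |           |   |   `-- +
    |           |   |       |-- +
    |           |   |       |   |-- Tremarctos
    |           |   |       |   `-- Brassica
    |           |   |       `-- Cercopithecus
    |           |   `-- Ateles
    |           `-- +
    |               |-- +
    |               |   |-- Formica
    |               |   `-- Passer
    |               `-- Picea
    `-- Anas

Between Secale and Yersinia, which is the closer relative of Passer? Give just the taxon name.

Yersinia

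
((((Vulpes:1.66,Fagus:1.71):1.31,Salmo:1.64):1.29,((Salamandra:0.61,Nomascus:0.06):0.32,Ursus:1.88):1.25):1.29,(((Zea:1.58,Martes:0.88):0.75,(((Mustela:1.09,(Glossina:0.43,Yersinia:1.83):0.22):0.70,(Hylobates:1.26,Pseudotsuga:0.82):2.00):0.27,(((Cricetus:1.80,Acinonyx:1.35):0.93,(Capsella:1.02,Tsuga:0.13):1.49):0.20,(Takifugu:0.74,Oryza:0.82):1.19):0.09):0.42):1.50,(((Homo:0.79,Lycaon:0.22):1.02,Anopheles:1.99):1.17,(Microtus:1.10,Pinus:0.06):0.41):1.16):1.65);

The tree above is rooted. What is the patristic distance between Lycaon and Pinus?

2.88

The path runs Lycaon → … → MRCA → … → Pinus; the MRCA is the node subtending (((Homo,Lycaon),Anopheles),(Microtus,Pinus)).
Branch lengths along that path: 0.22 + 1.02 + 1.17 + 0.41 + 0.06 = 2.88.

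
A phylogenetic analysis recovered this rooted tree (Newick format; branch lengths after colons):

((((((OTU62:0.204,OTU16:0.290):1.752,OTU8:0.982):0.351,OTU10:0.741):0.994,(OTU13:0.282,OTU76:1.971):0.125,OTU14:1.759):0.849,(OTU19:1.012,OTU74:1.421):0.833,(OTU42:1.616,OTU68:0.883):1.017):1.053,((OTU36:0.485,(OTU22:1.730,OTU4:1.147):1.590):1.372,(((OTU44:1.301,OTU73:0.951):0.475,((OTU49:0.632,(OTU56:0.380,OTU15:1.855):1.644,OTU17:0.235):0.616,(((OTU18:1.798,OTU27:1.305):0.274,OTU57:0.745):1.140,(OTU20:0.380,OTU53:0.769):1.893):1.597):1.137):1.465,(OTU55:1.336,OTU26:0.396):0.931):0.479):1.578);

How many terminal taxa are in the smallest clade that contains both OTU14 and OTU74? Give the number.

11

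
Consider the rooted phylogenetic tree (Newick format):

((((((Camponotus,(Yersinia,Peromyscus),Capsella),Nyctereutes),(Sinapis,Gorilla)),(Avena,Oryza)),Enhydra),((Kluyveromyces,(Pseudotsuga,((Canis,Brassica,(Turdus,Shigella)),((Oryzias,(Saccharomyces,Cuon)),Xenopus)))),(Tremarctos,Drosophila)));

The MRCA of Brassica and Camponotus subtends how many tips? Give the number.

22

The MRCA of Brassica and Camponotus is the root, so the clade is the entire tree.
That clade contains 22 terminal taxa: Avena, Brassica, Camponotus, Canis, Capsella, Cuon, Drosophila, Enhydra, Gorilla, Kluyveromyces, Nyctereutes, Oryza, Oryzias, Peromyscus, Pseudotsuga, Saccharomyces, Shigella, Sinapis, Tremarctos, Turdus, Xenopus, Yersinia.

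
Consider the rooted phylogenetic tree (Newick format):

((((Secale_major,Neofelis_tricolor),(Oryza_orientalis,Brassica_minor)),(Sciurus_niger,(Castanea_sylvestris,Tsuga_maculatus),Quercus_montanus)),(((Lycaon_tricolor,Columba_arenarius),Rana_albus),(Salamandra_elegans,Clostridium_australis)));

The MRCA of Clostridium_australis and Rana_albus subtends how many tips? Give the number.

5

The MRCA of Clostridium_australis and Rana_albus is the node subtending (((Lycaon_tricolor,Columba_arenarius),Rana_albus),(Salamandra_elegans,Clostridium_australis)).
That clade contains 5 terminal taxa: Clostridium_australis, Columba_arenarius, Lycaon_tricolor, Rana_albus, Salamandra_elegans.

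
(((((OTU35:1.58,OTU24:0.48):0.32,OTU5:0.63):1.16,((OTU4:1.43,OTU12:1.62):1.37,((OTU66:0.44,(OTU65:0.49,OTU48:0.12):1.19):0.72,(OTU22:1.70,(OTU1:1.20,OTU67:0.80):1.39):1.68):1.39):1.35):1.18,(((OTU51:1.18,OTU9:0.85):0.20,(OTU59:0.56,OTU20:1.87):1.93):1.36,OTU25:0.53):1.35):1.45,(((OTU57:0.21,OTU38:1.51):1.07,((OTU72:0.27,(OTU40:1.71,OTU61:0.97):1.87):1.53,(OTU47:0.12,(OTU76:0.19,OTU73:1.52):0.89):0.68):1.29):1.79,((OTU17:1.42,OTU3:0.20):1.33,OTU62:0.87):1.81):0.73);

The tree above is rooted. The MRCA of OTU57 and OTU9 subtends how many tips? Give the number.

27

The MRCA of OTU57 and OTU9 is the root, so the clade is the entire tree.
That clade contains 27 terminal taxa: OTU1, OTU12, OTU17, OTU20, OTU22, OTU24, OTU25, OTU3, OTU35, OTU38, OTU4, OTU40, OTU47, OTU48, OTU5, OTU51, OTU57, OTU59, OTU61, OTU62, OTU65, OTU66, OTU67, OTU72, OTU73, OTU76, OTU9.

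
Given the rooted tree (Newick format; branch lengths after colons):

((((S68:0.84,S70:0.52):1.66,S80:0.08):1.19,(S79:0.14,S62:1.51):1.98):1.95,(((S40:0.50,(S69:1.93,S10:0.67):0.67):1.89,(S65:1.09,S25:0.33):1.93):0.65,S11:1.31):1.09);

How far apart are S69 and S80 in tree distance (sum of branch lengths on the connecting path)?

9.45

The path runs S69 → … → MRCA → … → S80; the MRCA is the root of the tree.
Branch lengths along that path: 1.93 + 0.67 + 1.89 + 0.65 + 1.09 + 1.95 + 1.19 + 0.08 = 9.45.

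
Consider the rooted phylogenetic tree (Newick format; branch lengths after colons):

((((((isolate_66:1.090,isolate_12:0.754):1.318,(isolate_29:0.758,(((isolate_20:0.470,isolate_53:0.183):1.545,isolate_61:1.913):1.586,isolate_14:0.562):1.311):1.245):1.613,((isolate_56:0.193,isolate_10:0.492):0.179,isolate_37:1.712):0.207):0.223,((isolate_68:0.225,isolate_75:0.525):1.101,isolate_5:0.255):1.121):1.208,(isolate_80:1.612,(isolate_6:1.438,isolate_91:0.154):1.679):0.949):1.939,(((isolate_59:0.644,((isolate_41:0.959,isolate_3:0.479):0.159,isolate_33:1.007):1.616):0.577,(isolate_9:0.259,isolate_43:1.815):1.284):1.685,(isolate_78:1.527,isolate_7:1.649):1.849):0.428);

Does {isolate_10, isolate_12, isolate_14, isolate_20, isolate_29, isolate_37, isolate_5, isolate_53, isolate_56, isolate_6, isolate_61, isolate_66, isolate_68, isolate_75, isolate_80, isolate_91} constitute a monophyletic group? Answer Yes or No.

The most recent common ancestor of these taxa subtends (((((isolate_66,isolate_12),(isolate_29,(((isolate_20,isolate_53),isolate_61),isolate_14))),((isolate_56,isolate_10),isolate_37)),((isolate_68,isolate_75),isolate_5)),(isolate_80,(isolate_6,isolate_91))).
That clade has exactly 16 tips — every listed taxon and nothing else — so the group is monophyletic.

Yes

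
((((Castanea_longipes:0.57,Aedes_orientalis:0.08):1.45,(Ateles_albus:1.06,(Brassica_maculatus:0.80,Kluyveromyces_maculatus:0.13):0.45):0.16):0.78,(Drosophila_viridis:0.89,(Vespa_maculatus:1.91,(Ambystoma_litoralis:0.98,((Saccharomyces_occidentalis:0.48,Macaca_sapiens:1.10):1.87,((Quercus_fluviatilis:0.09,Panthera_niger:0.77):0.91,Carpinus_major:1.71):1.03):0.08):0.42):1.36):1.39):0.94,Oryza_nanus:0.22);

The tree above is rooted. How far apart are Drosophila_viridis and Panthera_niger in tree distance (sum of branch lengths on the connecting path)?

5.46

The path runs Drosophila_viridis → … → MRCA → … → Panthera_niger; the MRCA is the node subtending (Drosophila_viridis,(Vespa_maculatus,(Ambystoma_litoralis,((Saccharomyces_occidentalis,Macaca_sapiens),((Quercus_fluviatilis,Panthera_niger),Carpinus_major))))).
Branch lengths along that path: 0.89 + 1.36 + 0.42 + 0.08 + 1.03 + 0.91 + 0.77 = 5.46.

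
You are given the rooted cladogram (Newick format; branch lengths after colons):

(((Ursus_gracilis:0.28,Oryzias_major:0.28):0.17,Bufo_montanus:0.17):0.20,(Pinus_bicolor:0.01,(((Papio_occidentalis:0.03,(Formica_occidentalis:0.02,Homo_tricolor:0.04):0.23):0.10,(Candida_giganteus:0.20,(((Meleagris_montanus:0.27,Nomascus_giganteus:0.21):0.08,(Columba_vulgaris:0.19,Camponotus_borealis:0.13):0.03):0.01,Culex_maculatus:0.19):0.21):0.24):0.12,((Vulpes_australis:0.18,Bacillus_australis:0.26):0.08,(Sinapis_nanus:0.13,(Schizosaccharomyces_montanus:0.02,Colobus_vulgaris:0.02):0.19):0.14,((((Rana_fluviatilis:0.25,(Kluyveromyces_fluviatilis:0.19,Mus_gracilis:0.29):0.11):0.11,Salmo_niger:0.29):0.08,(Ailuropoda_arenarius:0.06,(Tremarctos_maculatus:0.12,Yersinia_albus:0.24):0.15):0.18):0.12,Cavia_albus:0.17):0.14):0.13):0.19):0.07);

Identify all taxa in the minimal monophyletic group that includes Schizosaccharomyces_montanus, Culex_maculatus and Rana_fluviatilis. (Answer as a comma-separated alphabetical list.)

Tracing Schizosaccharomyces_montanus: it sits inside (Schizosaccharomyces_montanus,Colobus_vulgaris).
Tracing Culex_maculatus: it sits inside (((Meleagris_montanus,Nomascus_giganteus),(Columba_vulgaris,Camponotus_borealis)),Culex_maculatus).
Tracing Rana_fluviatilis: it sits inside (Rana_fluviatilis,(Kluyveromyces_fluviatilis,Mus_gracilis)).
The smallest clade enclosing all 3 is (((Papio_occidentalis,(Formica_occidentalis,Homo_tricolor)),(Candida_giganteus,(((Meleagris_montanus,Nomascus_giganteus),(Columba_vulgaris,Camponotus_borealis)),Culex_maculatus))),((Vulpes_australis,Bacillus_australis),(Sinapis_nanus,(Schizosaccharomyces_montanus,Colobus_vulgaris)),((((Rana_fluviatilis,(Kluyveromyces_fluviatilis,Mus_gracilis)),Salmo_niger),(Ailuropoda_arenarius,(Tremarctos_maculatus,Yersinia_albus))),Cavia_albus))); the answer is its 22 terminal taxa in alphabetical order.

Ailuropoda_arenarius, Bacillus_australis, Camponotus_borealis, Candida_giganteus, Cavia_albus, Colobus_vulgaris, Columba_vulgaris, Culex_maculatus, Formica_occidentalis, Homo_tricolor, Kluyveromyces_fluviatilis, Meleagris_montanus, Mus_gracilis, Nomascus_giganteus, Papio_occidentalis, Rana_fluviatilis, Salmo_niger, Schizosaccharomyces_montanus, Sinapis_nanus, Tremarctos_maculatus, Vulpes_australis, Yersinia_albus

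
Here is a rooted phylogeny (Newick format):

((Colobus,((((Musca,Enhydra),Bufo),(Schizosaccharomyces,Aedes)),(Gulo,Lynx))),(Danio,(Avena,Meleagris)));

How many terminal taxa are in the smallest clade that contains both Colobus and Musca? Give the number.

The MRCA of Colobus and Musca is the node subtending (Colobus,((((Musca,Enhydra),Bufo),(Schizosaccharomyces,Aedes)),(Gulo,Lynx))).
That clade contains 8 terminal taxa: Aedes, Bufo, Colobus, Enhydra, Gulo, Lynx, Musca, Schizosaccharomyces.

8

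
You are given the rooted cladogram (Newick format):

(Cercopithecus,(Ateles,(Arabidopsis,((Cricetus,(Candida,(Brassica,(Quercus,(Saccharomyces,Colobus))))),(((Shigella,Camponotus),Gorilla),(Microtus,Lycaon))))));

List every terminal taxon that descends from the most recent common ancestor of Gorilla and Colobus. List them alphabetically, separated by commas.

Brassica, Camponotus, Candida, Colobus, Cricetus, Gorilla, Lycaon, Microtus, Quercus, Saccharomyces, Shigella

Tracing Gorilla: it sits inside ((Shigella,Camponotus),Gorilla).
Tracing Colobus: it sits inside (Saccharomyces,Colobus).
The smallest clade enclosing both is ((Cricetus,(Candida,(Brassica,(Quercus,(Saccharomyces,Colobus))))),(((Shigella,Camponotus),Gorilla),(Microtus,Lycaon))); the answer is its 11 terminal taxa in alphabetical order.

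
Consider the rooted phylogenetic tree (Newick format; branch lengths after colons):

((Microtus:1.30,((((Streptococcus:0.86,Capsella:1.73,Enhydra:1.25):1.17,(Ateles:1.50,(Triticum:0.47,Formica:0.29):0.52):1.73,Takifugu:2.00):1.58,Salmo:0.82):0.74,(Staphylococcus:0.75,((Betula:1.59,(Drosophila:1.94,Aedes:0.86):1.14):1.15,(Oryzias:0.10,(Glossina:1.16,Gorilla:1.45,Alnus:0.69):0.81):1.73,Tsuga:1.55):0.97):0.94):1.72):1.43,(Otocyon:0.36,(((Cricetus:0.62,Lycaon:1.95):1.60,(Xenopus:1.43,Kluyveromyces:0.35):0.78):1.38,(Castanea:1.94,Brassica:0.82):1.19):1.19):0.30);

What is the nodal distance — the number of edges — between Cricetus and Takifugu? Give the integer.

The MRCA of Cricetus and Takifugu is the root of the tree.
From Cricetus up to that node: 5 branches. From Takifugu up to the same node: 5 branches. Total: 5 + 5 = 10.

10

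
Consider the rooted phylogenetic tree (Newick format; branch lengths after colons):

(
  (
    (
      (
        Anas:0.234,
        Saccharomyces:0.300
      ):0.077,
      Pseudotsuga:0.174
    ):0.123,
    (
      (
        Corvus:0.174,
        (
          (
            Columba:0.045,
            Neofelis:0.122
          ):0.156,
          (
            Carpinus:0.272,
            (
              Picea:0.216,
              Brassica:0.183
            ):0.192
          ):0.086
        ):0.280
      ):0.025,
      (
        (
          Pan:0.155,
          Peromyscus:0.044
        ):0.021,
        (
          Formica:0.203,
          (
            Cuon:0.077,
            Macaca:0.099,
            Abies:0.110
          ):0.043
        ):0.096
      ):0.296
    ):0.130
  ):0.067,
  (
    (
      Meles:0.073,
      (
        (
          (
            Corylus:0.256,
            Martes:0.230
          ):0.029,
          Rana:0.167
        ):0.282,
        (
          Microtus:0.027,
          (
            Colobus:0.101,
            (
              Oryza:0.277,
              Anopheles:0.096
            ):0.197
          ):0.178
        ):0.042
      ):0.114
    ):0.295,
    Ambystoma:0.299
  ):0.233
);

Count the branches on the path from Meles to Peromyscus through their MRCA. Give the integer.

The MRCA of Meles and Peromyscus is the root of the tree.
From Meles up to that node: 3 branches. From Peromyscus up to the same node: 5 branches. Total: 3 + 5 = 8.

8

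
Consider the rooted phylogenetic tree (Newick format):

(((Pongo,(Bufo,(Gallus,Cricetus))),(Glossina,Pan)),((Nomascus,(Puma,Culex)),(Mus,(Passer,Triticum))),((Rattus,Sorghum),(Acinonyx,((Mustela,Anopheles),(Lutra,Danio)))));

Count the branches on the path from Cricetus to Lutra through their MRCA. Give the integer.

10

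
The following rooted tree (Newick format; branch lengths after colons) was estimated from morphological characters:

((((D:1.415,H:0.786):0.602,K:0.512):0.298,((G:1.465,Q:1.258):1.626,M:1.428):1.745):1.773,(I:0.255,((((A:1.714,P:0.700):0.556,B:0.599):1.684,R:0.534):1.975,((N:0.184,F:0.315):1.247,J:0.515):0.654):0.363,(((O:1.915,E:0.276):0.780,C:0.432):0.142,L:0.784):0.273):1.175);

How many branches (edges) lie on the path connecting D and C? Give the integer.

The MRCA of D and C is the root of the tree.
From D up to that node: 4 branches. From C up to the same node: 4 branches. Total: 4 + 4 = 8.

8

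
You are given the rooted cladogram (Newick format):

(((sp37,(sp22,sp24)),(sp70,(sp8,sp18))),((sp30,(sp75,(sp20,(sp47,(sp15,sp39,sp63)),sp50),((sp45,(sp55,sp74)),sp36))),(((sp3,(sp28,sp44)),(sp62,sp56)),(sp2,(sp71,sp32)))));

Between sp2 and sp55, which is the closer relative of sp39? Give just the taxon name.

The MRCA of sp39 and sp55 subtends (sp75,(sp20,(sp47,(sp15,sp39,sp63)),sp50),((sp45,(sp55,sp74)),sp36)) (11 taxa).
The MRCA of sp39 and sp2 subtends ((sp30,(sp75,(sp20,(sp47,(sp15,sp39,sp63)),sp50),((sp45,(sp55,sp74)),sp36))),(((sp3,(sp28,sp44)),(sp62,sp56)),(sp2,(sp71,sp32)))) (20 taxa).
The first is nested inside the second, so sp39 shares a more recent common ancestor with sp55.

sp55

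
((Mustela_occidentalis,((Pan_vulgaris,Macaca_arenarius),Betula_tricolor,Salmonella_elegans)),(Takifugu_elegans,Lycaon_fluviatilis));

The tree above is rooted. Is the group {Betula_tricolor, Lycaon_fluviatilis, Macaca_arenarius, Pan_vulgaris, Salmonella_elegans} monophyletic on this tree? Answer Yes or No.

No

The MRCA of the listed taxa is the root, so the smallest clade containing them is the whole tree.
That clade also contains Mustela_occidentalis, Takifugu_elegans, which are not in the proposed group, so the group is not monophyletic.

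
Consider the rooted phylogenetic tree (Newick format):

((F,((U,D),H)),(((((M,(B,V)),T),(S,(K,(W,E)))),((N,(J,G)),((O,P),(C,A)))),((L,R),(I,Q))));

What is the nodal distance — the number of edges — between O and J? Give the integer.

The MRCA of O and J is the node subtending ((N,(J,G)),((O,P),(C,A))).
From O up to that node: 3 branches. From J up to the same node: 3 branches. Total: 3 + 3 = 6.

6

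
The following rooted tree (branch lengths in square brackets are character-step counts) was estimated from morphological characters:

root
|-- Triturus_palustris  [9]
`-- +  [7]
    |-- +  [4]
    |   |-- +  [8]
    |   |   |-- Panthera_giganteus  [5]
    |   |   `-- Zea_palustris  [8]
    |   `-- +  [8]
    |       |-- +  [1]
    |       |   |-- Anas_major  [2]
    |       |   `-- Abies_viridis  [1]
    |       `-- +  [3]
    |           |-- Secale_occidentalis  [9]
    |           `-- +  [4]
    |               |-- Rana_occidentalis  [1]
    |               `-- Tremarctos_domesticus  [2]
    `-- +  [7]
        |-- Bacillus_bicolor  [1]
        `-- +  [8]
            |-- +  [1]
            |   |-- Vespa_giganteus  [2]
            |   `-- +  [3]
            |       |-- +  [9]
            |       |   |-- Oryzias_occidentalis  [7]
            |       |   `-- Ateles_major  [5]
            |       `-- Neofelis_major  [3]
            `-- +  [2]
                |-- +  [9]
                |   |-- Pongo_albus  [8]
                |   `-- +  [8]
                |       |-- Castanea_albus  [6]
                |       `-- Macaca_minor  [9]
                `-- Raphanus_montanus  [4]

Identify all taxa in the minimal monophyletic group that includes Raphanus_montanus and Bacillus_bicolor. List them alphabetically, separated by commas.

Ateles_major, Bacillus_bicolor, Castanea_albus, Macaca_minor, Neofelis_major, Oryzias_occidentalis, Pongo_albus, Raphanus_montanus, Vespa_giganteus

Tracing Raphanus_montanus: it sits inside ((Pongo_albus,(Castanea_albus,Macaca_minor)),Raphanus_montanus).
Tracing Bacillus_bicolor: it sits inside (Bacillus_bicolor,((Vespa_giganteus,((Oryzias_occidentalis,Ateles_major),Neofelis_major)),((Pongo_albus,(Castanea_albus,Macaca_minor)),Raphanus_montanus))).
The smallest clade enclosing both is (Bacillus_bicolor,((Vespa_giganteus,((Oryzias_occidentalis,Ateles_major),Neofelis_major)),((Pongo_albus,(Castanea_albus,Macaca_minor)),Raphanus_montanus))); the answer is its 9 terminal taxa in alphabetical order.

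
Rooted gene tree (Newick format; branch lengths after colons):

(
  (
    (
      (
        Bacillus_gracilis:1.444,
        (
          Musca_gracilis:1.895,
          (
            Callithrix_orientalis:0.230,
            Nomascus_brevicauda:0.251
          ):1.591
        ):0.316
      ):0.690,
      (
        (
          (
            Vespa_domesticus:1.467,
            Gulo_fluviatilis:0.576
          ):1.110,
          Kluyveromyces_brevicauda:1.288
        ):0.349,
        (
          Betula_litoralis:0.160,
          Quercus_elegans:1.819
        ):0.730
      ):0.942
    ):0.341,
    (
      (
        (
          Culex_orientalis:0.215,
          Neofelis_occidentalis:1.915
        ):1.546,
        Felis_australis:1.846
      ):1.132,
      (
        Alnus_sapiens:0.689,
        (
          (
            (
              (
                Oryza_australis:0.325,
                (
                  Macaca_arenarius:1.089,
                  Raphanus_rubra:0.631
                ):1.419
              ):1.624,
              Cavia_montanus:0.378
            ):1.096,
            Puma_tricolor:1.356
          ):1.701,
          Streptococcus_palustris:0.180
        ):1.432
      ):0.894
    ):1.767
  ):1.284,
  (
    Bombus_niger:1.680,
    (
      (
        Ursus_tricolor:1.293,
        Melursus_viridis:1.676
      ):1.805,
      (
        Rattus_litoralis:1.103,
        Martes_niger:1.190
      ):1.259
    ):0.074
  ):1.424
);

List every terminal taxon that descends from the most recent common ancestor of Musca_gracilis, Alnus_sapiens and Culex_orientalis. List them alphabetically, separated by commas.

Tracing Musca_gracilis: it sits inside (Musca_gracilis,(Callithrix_orientalis,Nomascus_brevicauda)).
Tracing Alnus_sapiens: it sits inside (Alnus_sapiens,((((Oryza_australis,(Macaca_arenarius,Raphanus_rubra)),Cavia_montanus),Puma_tricolor),Streptococcus_palustris)).
Tracing Culex_orientalis: it sits inside (Culex_orientalis,Neofelis_occidentalis).
The smallest clade enclosing all 3 is (((Bacillus_gracilis,(Musca_gracilis,(Callithrix_orientalis,Nomascus_brevicauda))),(((Vespa_domesticus,Gulo_fluviatilis),Kluyveromyces_brevicauda),(Betula_litoralis,Quercus_elegans))),(((Culex_orientalis,Neofelis_occidentalis),Felis_australis),(Alnus_sapiens,((((Oryza_australis,(Macaca_arenarius,Raphanus_rubra)),Cavia_montanus),Puma_tricolor),Streptococcus_palustris)))); the answer is its 19 terminal taxa in alphabetical order.

Alnus_sapiens, Bacillus_gracilis, Betula_litoralis, Callithrix_orientalis, Cavia_montanus, Culex_orientalis, Felis_australis, Gulo_fluviatilis, Kluyveromyces_brevicauda, Macaca_arenarius, Musca_gracilis, Neofelis_occidentalis, Nomascus_brevicauda, Oryza_australis, Puma_tricolor, Quercus_elegans, Raphanus_rubra, Streptococcus_palustris, Vespa_domesticus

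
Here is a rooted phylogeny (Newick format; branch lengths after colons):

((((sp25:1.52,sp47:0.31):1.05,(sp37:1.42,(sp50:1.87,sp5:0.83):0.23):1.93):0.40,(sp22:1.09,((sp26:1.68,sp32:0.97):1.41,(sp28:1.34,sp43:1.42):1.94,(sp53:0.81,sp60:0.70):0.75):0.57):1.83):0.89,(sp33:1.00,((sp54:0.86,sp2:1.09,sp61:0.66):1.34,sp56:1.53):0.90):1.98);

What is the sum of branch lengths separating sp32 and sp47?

6.54

The path runs sp32 → … → MRCA → … → sp47; the MRCA is the node subtending (((sp25,sp47),(sp37,(sp50,sp5))),(sp22,((sp26,sp32),(sp28,sp43),(sp53,sp60)))).
Branch lengths along that path: 0.97 + 1.41 + 0.57 + 1.83 + 0.40 + 1.05 + 0.31 = 6.54.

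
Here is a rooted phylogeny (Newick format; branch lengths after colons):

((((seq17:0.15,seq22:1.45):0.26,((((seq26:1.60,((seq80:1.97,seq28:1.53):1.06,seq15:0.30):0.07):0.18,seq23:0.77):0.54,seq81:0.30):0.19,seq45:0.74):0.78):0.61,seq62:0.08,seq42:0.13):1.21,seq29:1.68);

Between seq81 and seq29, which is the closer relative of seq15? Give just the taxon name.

The MRCA of seq15 and seq81 subtends (((seq26,((seq80,seq28),seq15)),seq23),seq81) (6 taxa).
The MRCA of seq15 and seq29 is the root, subtending the entire tree (12 taxa).
The first is nested inside the second, so seq15 shares a more recent common ancestor with seq81.

seq81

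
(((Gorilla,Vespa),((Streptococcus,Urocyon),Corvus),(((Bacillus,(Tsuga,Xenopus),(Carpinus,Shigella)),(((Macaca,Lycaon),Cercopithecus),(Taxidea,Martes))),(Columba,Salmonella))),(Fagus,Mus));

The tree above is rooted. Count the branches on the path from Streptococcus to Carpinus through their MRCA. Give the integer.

The MRCA of Streptococcus and Carpinus is the node subtending ((Gorilla,Vespa),((Streptococcus,Urocyon),Corvus),(((Bacillus,(Tsuga,Xenopus),(Carpinus,Shigella)),(((Macaca,Lycaon),Cercopithecus),(Taxidea,Martes))),(Columba,Salmonella))).
From Streptococcus up to that node: 3 branches. From Carpinus up to the same node: 5 branches. Total: 3 + 5 = 8.

8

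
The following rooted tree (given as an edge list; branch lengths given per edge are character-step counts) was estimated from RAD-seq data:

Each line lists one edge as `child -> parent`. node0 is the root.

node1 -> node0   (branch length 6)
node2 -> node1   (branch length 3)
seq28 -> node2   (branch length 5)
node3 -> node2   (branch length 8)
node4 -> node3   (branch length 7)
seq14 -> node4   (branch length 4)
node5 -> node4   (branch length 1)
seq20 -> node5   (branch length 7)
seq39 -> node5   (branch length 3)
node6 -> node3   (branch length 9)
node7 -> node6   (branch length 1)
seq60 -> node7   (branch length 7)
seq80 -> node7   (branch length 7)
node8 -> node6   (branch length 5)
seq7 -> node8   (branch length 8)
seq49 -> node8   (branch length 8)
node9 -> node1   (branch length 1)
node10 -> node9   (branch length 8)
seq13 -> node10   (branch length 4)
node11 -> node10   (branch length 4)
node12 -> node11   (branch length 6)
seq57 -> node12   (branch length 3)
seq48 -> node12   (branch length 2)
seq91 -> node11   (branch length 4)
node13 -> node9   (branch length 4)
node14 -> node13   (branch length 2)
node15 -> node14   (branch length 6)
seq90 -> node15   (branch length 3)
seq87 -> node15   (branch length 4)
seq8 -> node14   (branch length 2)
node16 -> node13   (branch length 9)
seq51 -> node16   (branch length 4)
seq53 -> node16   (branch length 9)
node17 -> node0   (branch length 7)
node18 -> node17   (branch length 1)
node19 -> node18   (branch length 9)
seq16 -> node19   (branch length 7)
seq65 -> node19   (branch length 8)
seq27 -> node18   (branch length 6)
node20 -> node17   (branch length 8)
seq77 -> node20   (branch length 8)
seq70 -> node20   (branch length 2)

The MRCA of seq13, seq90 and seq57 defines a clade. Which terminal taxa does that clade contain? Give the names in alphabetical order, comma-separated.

Tracing seq13: it sits inside (seq13,((seq57,seq48),seq91)).
Tracing seq90: it sits inside (seq90,seq87).
Tracing seq57: it sits inside (seq57,seq48).
The smallest clade enclosing all 3 is ((seq13,((seq57,seq48),seq91)),(((seq90,seq87),seq8),(seq51,seq53))); the answer is its 9 terminal taxa in alphabetical order.

seq13, seq48, seq51, seq53, seq57, seq8, seq87, seq90, seq91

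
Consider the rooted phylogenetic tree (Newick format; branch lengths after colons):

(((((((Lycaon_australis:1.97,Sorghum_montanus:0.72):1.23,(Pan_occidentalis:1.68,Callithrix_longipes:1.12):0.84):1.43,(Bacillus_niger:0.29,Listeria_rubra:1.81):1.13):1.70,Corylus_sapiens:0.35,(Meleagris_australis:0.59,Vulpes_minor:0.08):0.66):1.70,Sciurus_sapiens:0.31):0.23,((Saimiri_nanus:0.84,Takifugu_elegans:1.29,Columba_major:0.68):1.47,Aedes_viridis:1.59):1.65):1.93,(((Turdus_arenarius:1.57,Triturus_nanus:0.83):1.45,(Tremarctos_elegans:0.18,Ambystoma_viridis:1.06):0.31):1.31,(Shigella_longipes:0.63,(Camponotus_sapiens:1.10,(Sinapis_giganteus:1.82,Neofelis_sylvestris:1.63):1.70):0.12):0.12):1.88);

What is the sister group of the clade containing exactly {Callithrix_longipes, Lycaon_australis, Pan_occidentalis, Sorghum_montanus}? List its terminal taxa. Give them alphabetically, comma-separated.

Bacillus_niger, Listeria_rubra

The clade containing exactly {Callithrix_longipes, Lycaon_australis, Pan_occidentalis, Sorghum_montanus} attaches to the tree at the node subtending (((Lycaon_australis,Sorghum_montanus),(Pan_occidentalis,Callithrix_longipes)),(Bacillus_niger,Listeria_rubra)).
The other lineage descending from that same node — the sister group — is (Bacillus_niger,Listeria_rubra); its 2 tips in alphabetical order are the answer.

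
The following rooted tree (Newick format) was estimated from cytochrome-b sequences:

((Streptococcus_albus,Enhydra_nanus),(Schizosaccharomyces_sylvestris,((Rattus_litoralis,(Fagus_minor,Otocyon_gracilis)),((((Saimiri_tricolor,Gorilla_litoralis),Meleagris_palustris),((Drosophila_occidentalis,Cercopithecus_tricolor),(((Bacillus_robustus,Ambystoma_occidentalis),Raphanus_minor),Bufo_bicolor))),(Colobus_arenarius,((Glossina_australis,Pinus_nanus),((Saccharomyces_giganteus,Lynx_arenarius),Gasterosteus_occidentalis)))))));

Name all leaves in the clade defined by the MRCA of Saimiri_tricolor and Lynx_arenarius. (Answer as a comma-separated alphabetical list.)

Tracing Saimiri_tricolor: it sits inside (Saimiri_tricolor,Gorilla_litoralis).
Tracing Lynx_arenarius: it sits inside (Saccharomyces_giganteus,Lynx_arenarius).
The smallest clade enclosing both is ((((Saimiri_tricolor,Gorilla_litoralis),Meleagris_palustris),((Drosophila_occidentalis,Cercopithecus_tricolor),(((Bacillus_robustus,Ambystoma_occidentalis),Raphanus_minor),Bufo_bicolor))),(Colobus_arenarius,((Glossina_australis,Pinus_nanus),((Saccharomyces_giganteus,Lynx_arenarius),Gasterosteus_occidentalis)))); the answer is its 15 terminal taxa in alphabetical order.

Ambystoma_occidentalis, Bacillus_robustus, Bufo_bicolor, Cercopithecus_tricolor, Colobus_arenarius, Drosophila_occidentalis, Gasterosteus_occidentalis, Glossina_australis, Gorilla_litoralis, Lynx_arenarius, Meleagris_palustris, Pinus_nanus, Raphanus_minor, Saccharomyces_giganteus, Saimiri_tricolor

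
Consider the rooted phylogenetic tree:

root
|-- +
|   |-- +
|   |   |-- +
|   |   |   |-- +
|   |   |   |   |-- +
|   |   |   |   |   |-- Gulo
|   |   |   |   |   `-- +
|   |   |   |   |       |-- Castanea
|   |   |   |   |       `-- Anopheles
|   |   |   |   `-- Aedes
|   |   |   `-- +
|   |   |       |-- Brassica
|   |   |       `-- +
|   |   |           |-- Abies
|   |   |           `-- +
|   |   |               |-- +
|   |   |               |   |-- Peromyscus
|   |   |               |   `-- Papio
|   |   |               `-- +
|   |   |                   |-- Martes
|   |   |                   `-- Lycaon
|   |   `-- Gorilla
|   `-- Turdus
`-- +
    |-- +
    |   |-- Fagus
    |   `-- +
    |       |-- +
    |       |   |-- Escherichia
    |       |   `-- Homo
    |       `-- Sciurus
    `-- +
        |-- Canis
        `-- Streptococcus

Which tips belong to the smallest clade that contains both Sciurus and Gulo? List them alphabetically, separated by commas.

Tracing Sciurus: it sits inside ((Escherichia,Homo),Sciurus).
Tracing Gulo: it sits inside (Gulo,(Castanea,Anopheles)).
The smallest clade enclosing both is the whole tree (their MRCA is the root), so the answer is all 18 tips in alphabetical order.

Abies, Aedes, Anopheles, Brassica, Canis, Castanea, Escherichia, Fagus, Gorilla, Gulo, Homo, Lycaon, Martes, Papio, Peromyscus, Sciurus, Streptococcus, Turdus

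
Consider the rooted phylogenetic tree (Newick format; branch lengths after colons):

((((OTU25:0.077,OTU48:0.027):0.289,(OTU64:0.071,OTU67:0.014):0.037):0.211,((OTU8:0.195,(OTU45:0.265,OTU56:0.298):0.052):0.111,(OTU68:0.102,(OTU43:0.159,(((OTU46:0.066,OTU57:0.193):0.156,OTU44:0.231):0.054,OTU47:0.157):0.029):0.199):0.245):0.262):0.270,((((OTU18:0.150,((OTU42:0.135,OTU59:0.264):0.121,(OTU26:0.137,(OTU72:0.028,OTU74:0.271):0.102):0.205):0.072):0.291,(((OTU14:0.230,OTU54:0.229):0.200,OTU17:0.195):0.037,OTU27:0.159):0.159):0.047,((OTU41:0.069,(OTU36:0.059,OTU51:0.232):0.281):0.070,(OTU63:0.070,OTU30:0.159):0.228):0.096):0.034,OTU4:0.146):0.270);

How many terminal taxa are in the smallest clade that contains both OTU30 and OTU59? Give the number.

15

The MRCA of OTU30 and OTU59 is the node subtending (((OTU18,((OTU42,OTU59),(OTU26,(OTU72,OTU74)))),(((OTU14,OTU54),OTU17),OTU27)),((OTU41,(OTU36,OTU51)),(OTU63,OTU30))).
That clade contains 15 terminal taxa: OTU14, OTU17, OTU18, OTU26, OTU27, OTU30, OTU36, OTU41, OTU42, OTU51, OTU54, OTU59, OTU63, OTU72, OTU74.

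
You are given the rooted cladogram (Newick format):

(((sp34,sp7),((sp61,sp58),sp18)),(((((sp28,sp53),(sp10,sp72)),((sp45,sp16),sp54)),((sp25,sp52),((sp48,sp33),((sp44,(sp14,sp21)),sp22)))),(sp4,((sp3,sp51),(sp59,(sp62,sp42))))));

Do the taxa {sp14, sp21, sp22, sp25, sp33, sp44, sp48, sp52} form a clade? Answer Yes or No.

The most recent common ancestor of these taxa subtends ((sp25,sp52),((sp48,sp33),((sp44,(sp14,sp21)),sp22))).
That clade has exactly 8 tips — every listed taxon and nothing else — so the group is monophyletic.

Yes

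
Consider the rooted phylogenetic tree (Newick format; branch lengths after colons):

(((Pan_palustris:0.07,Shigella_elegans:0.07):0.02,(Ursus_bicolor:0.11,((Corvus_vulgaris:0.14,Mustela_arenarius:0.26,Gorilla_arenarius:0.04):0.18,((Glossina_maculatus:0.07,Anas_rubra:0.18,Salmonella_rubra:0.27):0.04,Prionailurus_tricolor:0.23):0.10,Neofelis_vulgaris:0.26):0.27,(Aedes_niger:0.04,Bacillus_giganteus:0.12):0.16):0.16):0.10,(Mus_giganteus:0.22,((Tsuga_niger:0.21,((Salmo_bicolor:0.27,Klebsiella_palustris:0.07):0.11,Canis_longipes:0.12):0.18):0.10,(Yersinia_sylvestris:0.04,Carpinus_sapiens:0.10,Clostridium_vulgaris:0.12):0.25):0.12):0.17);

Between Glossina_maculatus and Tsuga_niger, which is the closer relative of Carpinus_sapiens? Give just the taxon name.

Tsuga_niger

The MRCA of Carpinus_sapiens and Tsuga_niger subtends ((Tsuga_niger,((Salmo_bicolor,Klebsiella_palustris),Canis_longipes)),(Yersinia_sylvestris,Carpinus_sapiens,Clostridium_vulgaris)) (7 taxa).
The MRCA of Carpinus_sapiens and Glossina_maculatus is the root, subtending the entire tree (21 taxa).
The first is nested inside the second, so Carpinus_sapiens shares a more recent common ancestor with Tsuga_niger.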